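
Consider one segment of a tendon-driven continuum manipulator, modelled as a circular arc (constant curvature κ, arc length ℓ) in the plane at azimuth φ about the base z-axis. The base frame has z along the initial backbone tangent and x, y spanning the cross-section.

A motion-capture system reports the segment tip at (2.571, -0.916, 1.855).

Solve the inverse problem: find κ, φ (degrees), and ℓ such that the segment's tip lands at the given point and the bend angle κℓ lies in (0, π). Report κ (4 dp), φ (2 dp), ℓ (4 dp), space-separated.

0.5012 340.39 3.8857

ρ = √(x²+y²) = √(2.571² + -0.916²) = 2.72930
φ = atan2(y, x) mod 360° = atan2(-0.916, 2.571) = 340.3900°
|p|² = ρ² + z² = 2.72930² + 1.855² = 10.89012
κ = 2ρ / |p|² = 2×2.72930 / 10.89012 = 0.50124
θ = 2·atan2(ρ, z) = 2·atan2(2.72930, 1.855) = 1.94770 rad
ℓ = θ/κ = 1.94770/0.50124 = 3.88574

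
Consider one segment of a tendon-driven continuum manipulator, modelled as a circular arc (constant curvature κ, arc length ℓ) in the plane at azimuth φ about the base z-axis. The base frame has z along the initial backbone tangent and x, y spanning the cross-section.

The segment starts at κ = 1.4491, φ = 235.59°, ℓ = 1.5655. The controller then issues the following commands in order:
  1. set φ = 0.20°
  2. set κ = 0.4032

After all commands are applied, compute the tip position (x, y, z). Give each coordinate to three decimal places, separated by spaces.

0.478 0.002 1.464

initial: κ=1.4491, φ=235.59°, ℓ=1.5655
cmd 1: set φ=0.20° → (κ,φ,ℓ)=(1.4491,0.20°,1.5655) → tip=(1.1335,0.0040,0.5288)
cmd 2: set κ=0.4032 → (κ,φ,ℓ)=(0.4032,0.20°,1.5655) → tip=(0.4779,0.0017,1.4636)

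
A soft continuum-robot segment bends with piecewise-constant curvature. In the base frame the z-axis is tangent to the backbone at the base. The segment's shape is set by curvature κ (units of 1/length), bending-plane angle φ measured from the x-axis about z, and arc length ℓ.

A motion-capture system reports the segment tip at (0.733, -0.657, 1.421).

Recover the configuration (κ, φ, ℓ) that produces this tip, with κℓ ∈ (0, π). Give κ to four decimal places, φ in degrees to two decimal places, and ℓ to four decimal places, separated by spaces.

ρ = √(x²+y²) = √(0.733² + -0.657²) = 0.98435
φ = atan2(y, x) mod 360° = atan2(-0.657, 0.733) = 318.1296°
|p|² = ρ² + z² = 0.98435² + 1.421² = 2.98818
κ = 2ρ / |p|² = 2×0.98435 / 2.98818 = 0.65883
θ = 2·atan2(ρ, z) = 2·atan2(0.98435, 1.421) = 1.21164 rad
ℓ = θ/κ = 1.21164/0.65883 = 1.83908

0.6588 318.13 1.8391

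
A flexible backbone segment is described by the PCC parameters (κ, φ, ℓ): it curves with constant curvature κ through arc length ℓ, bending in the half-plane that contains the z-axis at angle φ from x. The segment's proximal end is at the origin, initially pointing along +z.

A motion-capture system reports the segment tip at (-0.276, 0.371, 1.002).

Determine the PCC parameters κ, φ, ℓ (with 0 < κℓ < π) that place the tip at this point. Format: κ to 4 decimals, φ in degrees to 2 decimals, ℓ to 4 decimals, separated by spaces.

0.7594 126.65 1.1387

ρ = √(x²+y²) = √(-0.276² + 0.371²) = 0.46240
φ = atan2(y, x) mod 360° = atan2(0.371, -0.276) = 126.6469°
|p|² = ρ² + z² = 0.46240² + 1.002² = 1.21782
κ = 2ρ / |p|² = 2×0.46240 / 1.21782 = 0.75939
θ = 2·atan2(ρ, z) = 2·atan2(0.46240, 1.002) = 0.86472 rad
ℓ = θ/κ = 0.86472/0.75939 = 1.13870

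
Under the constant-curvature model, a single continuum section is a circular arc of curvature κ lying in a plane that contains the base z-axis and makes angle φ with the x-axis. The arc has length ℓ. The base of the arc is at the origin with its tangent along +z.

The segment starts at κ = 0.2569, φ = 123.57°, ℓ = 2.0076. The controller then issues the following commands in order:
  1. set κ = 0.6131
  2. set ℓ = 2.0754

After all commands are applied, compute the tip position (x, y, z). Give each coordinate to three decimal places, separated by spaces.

-0.637 0.960 1.559

initial: κ=0.2569, φ=123.57°, ℓ=2.0076
cmd 1: set κ=0.6131 → (κ,φ,ℓ)=(0.6131,123.57°,2.0076) → tip=(-0.6012,0.9059,1.5377)
cmd 2: set ℓ=2.0754 → (κ,φ,ℓ)=(0.6131,123.57°,2.0754) → tip=(-0.6368,0.9595,1.5590)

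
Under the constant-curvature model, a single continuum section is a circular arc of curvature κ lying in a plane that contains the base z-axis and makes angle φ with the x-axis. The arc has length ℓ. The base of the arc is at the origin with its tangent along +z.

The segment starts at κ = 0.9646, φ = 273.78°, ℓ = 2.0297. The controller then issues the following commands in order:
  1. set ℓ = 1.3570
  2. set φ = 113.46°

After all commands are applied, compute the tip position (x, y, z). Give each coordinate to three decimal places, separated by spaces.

-0.306 0.705 1.001

initial: κ=0.9646, φ=273.78°, ℓ=2.0297
cmd 1: set ℓ=1.3570 → (κ,φ,ℓ)=(0.9646,273.78°,1.3570) → tip=(0.0507,-0.7667,1.0014)
cmd 2: set φ=113.46° → (κ,φ,ℓ)=(0.9646,113.46°,1.3570) → tip=(-0.3059,0.7048,1.0014)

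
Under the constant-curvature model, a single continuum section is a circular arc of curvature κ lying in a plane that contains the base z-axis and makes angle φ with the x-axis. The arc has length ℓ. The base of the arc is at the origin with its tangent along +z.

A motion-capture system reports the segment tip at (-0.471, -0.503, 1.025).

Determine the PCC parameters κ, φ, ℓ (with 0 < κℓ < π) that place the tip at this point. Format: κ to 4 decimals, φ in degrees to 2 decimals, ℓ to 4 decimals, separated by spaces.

0.9034 226.88 1.3103

ρ = √(x²+y²) = √(-0.471² + -0.503²) = 0.68909
φ = atan2(y, x) mod 360° = atan2(-0.503, -0.471) = 226.8817°
|p|² = ρ² + z² = 0.68909² + 1.025² = 1.52547
κ = 2ρ / |p|² = 2×0.68909 / 1.52547 = 0.90345
θ = 2·atan2(ρ, z) = 2·atan2(0.68909, 1.025) = 1.18377 rad
ℓ = θ/κ = 1.18377/0.90345 = 1.31028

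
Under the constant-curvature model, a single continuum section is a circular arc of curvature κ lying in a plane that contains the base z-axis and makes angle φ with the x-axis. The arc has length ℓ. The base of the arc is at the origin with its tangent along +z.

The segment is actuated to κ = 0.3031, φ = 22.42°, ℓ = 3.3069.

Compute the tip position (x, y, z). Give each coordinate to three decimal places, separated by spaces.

1.408 0.581 2.780

θ = κ·ℓ = 0.3031 × 3.3069 = 1.00232 rad
ρ = (1 − cos θ)/κ = (1 − 0.53835)/0.3031 = 1.52310
z = sin θ / κ = 0.84272/0.3031 = 2.78035
x = ρ cos φ = 1.52310 × cos(22.42°) = 1.40798
y = ρ sin φ = 1.52310 × sin(22.42°) = 0.58090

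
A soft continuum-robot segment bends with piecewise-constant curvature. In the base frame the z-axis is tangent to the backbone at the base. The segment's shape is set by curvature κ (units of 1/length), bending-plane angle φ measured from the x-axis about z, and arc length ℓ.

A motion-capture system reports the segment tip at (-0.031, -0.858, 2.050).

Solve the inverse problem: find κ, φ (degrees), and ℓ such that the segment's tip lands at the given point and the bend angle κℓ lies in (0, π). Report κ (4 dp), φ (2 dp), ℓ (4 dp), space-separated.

ρ = √(x²+y²) = √(-0.031² + -0.858²) = 0.85856
φ = atan2(y, x) mod 360° = atan2(-0.858, -0.031) = 267.9308°
|p|² = ρ² + z² = 0.85856² + 2.050² = 4.93962
κ = 2ρ / |p|² = 2×0.85856 / 4.93962 = 0.34762
θ = 2·atan2(ρ, z) = 2·atan2(0.85856, 2.050) = 0.79323 rad
ℓ = θ/κ = 0.79323/0.34762 = 2.28188

0.3476 267.93 2.2819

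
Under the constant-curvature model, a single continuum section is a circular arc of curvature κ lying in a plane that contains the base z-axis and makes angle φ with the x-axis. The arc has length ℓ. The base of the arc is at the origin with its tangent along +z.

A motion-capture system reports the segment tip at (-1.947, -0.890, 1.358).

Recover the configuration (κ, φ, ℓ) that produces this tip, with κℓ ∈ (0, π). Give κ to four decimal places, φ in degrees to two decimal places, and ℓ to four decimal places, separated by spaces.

0.6662 204.57 3.0187

ρ = √(x²+y²) = √(-1.947² + -0.890²) = 2.14077
φ = atan2(y, x) mod 360° = atan2(-0.890, -1.947) = 204.5658°
|p|² = ρ² + z² = 2.14077² + 1.358² = 6.42707
κ = 2ρ / |p|² = 2×2.14077 / 6.42707 = 0.66617
θ = 2·atan2(ρ, z) = 2·atan2(2.14077, 1.358) = 2.01100 rad
ℓ = θ/κ = 2.01100/0.66617 = 3.01874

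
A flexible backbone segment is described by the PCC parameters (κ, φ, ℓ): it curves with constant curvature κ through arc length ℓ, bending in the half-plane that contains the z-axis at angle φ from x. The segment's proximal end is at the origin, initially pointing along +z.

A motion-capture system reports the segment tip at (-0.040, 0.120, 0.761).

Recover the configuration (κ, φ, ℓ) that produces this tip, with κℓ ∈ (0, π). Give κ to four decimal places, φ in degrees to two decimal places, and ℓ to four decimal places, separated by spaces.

0.4251 108.43 0.7749

ρ = √(x²+y²) = √(-0.040² + 0.120²) = 0.12649
φ = atan2(y, x) mod 360° = atan2(0.120, -0.040) = 108.4349°
|p|² = ρ² + z² = 0.12649² + 0.761² = 0.59512
κ = 2ρ / |p|² = 2×0.12649 / 0.59512 = 0.42509
θ = 2·atan2(ρ, z) = 2·atan2(0.12649, 0.761) = 0.32942 rad
ℓ = θ/κ = 0.32942/0.42509 = 0.77494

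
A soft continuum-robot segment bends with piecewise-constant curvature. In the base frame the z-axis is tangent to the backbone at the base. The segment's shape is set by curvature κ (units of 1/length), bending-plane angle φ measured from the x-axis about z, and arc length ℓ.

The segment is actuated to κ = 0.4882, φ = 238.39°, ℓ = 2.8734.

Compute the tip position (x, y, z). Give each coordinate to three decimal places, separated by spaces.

-0.894 -1.453 2.020

θ = κ·ℓ = 0.4882 × 2.8734 = 1.40279 rad
ρ = (1 − cos θ)/κ = (1 − 0.16721)/0.4882 = 1.70583
z = sin θ / κ = 0.98592/0.4882 = 2.01950
x = ρ cos φ = 1.70583 × cos(238.39°) = -0.89409
y = ρ sin φ = 1.70583 × sin(238.39°) = -1.45275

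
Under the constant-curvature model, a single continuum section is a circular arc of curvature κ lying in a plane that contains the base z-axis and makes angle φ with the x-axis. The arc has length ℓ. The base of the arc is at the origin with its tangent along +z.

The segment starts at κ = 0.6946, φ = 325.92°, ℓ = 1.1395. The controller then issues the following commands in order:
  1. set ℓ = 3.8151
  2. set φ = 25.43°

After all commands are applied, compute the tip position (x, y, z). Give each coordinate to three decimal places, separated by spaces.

initial: κ=0.6946, φ=325.92°, ℓ=1.1395
cmd 1: set ℓ=3.8151 → (κ,φ,ℓ)=(0.6946,325.92°,3.8151) → tip=(2.2436,-1.5179,0.6796)
cmd 2: set φ=25.43° → (κ,φ,ℓ)=(0.6946,25.43°,3.8151) → tip=(2.4464,1.1632,0.6796)

2.446 1.163 0.680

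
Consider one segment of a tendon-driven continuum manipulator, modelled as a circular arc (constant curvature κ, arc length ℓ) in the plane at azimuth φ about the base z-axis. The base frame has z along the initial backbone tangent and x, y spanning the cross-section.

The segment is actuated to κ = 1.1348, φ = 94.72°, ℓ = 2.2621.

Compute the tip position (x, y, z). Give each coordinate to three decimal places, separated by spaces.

-0.133 1.615 0.479

θ = κ·ℓ = 1.1348 × 2.2621 = 2.56703 rad
ρ = (1 − cos θ)/κ = (1 − -0.83943)/1.1348 = 1.62093
z = sin θ / κ = 0.54347/1.1348 = 0.47891
x = ρ cos φ = 1.62093 × cos(94.72°) = -0.13338
y = ρ sin φ = 1.62093 × sin(94.72°) = 1.61543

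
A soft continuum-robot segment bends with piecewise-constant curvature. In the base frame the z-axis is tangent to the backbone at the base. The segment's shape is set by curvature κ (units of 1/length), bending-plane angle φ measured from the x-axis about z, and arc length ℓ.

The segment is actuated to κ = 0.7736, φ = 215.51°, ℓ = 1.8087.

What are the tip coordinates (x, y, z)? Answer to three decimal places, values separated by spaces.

-0.873 -0.623 1.274

θ = κ·ℓ = 0.7736 × 1.8087 = 1.39921 rad
ρ = (1 − cos θ)/κ = (1 − 0.17075)/0.7736 = 1.07194
z = sin θ / κ = 0.98532/0.7736 = 1.27368
x = ρ cos φ = 1.07194 × cos(215.51°) = -0.87258
y = ρ sin φ = 1.07194 × sin(215.51°) = -0.62263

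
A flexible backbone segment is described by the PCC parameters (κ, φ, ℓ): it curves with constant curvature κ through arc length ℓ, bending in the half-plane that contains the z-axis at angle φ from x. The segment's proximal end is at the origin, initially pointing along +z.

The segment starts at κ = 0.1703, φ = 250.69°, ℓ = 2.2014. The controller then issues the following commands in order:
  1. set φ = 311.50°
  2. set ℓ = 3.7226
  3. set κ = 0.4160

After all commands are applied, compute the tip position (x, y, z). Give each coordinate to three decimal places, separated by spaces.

initial: κ=0.1703, φ=250.69°, ℓ=2.2014
cmd 1: set φ=311.50° → (κ,φ,ℓ)=(0.1703,311.50°,2.2014) → tip=(0.2702,-0.3055,2.1502)
cmd 2: set ℓ=3.7226 → (κ,φ,ℓ)=(0.1703,311.50°,3.7226) → tip=(0.7560,-0.8546,3.4782)
cmd 3: set κ=0.4160 → (κ,φ,ℓ)=(0.4160,311.50°,3.7226) → tip=(1.5575,-1.7604,2.4033)

1.557 -1.760 2.403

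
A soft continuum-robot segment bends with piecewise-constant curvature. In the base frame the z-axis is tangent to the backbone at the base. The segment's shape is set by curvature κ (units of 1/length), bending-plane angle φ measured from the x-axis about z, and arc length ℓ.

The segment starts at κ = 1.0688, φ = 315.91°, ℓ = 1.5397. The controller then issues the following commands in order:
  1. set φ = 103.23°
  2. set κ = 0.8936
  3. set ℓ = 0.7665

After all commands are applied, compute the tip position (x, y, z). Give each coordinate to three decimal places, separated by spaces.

-0.058 0.246 0.708

initial: κ=1.0688, φ=315.91°, ℓ=1.5397
cmd 1: set φ=103.23° → (κ,φ,ℓ)=(1.0688,103.23°,1.5397) → tip=(-0.2301,0.9789,0.9330)
cmd 2: set κ=0.8936 → (κ,φ,ℓ)=(0.8936,103.23°,1.5397) → tip=(-0.2065,0.8784,1.0979)
cmd 3: set ℓ=0.7665 → (κ,φ,ℓ)=(0.8936,103.23°,0.7665) → tip=(-0.0578,0.2457,0.7080)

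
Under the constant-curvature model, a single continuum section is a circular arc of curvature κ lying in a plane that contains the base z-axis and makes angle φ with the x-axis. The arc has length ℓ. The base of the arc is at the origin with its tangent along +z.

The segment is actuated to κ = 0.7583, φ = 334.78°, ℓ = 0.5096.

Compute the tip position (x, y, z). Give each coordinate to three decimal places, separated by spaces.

0.088 -0.041 0.497

θ = κ·ℓ = 0.7583 × 0.5096 = 0.38643 rad
ρ = (1 − cos θ)/κ = (1 − 0.92626)/0.7583 = 0.09724
z = sin θ / κ = 0.37688/0.7583 = 0.49701
x = ρ cos φ = 0.09724 × cos(334.78°) = 0.08797
y = ρ sin φ = 0.09724 × sin(334.78°) = -0.04143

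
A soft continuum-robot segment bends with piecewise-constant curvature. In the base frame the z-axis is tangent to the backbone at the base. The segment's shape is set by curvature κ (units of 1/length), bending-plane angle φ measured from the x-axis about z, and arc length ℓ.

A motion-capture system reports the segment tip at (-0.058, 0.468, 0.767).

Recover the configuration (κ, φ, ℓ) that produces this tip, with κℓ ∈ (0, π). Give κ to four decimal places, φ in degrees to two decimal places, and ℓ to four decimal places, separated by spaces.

ρ = √(x²+y²) = √(-0.058² + 0.468²) = 0.47158
φ = atan2(y, x) mod 360° = atan2(0.468, -0.058) = 97.0647°
|p|² = ρ² + z² = 0.47158² + 0.767² = 0.81068
κ = 2ρ / |p|² = 2×0.47158 / 0.81068 = 1.16342
θ = 2·atan2(ρ, z) = 2·atan2(0.47158, 0.767) = 1.10252 rad
ℓ = θ/κ = 1.10252/1.16342 = 0.94765

1.1634 97.06 0.9476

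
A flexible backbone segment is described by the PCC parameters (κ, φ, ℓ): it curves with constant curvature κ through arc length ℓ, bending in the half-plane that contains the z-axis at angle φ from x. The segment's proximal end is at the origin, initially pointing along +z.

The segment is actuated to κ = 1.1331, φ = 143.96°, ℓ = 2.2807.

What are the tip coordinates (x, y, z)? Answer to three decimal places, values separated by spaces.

θ = κ·ℓ = 1.1331 × 2.2807 = 2.58426 rad
ρ = (1 − cos θ)/κ = (1 − -0.84867)/1.1331 = 1.63151
z = sin θ / κ = 0.52892/1.1331 = 0.46679
x = ρ cos φ = 1.63151 × cos(143.96°) = -1.31925
y = ρ sin φ = 1.63151 × sin(143.96°) = 0.95990

-1.319 0.960 0.467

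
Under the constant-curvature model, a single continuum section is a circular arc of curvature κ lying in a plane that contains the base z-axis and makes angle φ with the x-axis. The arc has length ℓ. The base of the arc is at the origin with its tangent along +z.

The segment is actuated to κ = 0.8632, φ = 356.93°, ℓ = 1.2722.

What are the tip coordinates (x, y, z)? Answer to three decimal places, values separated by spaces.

0.630 -0.034 1.031

θ = κ·ℓ = 0.8632 × 1.2722 = 1.09816 rad
ρ = (1 − cos θ)/κ = (1 − 0.45523)/0.8632 = 0.63110
z = sin θ / κ = 0.89037/0.8632 = 1.03148
x = ρ cos φ = 0.63110 × cos(356.93°) = 0.63020
y = ρ sin φ = 0.63110 × sin(356.93°) = -0.03380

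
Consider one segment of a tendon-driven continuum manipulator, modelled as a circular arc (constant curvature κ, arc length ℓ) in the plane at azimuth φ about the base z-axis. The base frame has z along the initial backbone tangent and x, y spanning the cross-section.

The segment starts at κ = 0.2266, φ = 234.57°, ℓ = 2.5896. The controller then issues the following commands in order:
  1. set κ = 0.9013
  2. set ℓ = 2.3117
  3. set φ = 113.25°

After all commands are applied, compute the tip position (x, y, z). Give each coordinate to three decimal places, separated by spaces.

-0.653 1.519 0.967

initial: κ=0.2266, φ=234.57°, ℓ=2.5896
cmd 1: set κ=0.9013 → (κ,φ,ℓ)=(0.9013,234.57°,2.5896) → tip=(-1.0878,-1.5290,0.8018)
cmd 2: set ℓ=2.3117 → (κ,φ,ℓ)=(0.9013,234.57°,2.3117) → tip=(-0.9587,-1.3476,0.9668)
cmd 3: set φ=113.25° → (κ,φ,ℓ)=(0.9013,113.25°,2.3117) → tip=(-0.6528,1.5195,0.9668)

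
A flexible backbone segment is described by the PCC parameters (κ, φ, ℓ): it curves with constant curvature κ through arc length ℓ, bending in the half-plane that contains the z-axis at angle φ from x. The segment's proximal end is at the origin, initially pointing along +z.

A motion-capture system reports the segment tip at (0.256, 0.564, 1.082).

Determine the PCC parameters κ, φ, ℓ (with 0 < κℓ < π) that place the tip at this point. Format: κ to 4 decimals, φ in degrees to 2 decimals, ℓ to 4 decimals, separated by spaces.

ρ = √(x²+y²) = √(0.256² + 0.564²) = 0.61938
φ = atan2(y, x) mod 360° = atan2(0.564, 0.256) = 65.5867°
|p|² = ρ² + z² = 0.61938² + 1.082² = 1.55436
κ = 2ρ / |p|² = 2×0.61938 / 1.55436 = 0.79696
θ = 2·atan2(ρ, z) = 2·atan2(0.61938, 1.082) = 1.03982 rad
ℓ = θ/κ = 1.03982/0.79696 = 1.30473

0.7970 65.59 1.3047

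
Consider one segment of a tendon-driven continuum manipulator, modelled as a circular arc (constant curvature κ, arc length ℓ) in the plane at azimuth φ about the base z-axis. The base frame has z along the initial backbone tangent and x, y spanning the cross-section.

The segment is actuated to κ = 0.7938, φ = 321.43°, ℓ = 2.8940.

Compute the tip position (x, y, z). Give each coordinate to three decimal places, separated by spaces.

θ = κ·ℓ = 0.7938 × 2.8940 = 2.29726 rad
ρ = (1 − cos θ)/κ = (1 − -0.66423)/0.7938 = 2.09653
z = sin θ / κ = 0.74753/0.7938 = 0.94171
x = ρ cos φ = 2.09653 × cos(321.43°) = 1.63917
y = ρ sin φ = 2.09653 × sin(321.43°) = -1.30713

1.639 -1.307 0.942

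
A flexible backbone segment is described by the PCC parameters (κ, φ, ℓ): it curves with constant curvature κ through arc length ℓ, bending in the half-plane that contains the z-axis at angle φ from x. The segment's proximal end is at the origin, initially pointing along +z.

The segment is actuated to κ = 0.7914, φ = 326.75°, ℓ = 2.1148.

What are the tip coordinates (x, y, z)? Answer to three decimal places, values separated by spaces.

1.165 -0.764 1.257

θ = κ·ℓ = 0.7914 × 2.1148 = 1.67365 rad
ρ = (1 − cos θ)/κ = (1 − -0.10268)/0.7914 = 1.39332
z = sin θ / κ = 0.99471/0.7914 = 1.25691
x = ρ cos φ = 1.39332 × cos(326.75°) = 1.16522
y = ρ sin φ = 1.39332 × sin(326.75°) = -0.76395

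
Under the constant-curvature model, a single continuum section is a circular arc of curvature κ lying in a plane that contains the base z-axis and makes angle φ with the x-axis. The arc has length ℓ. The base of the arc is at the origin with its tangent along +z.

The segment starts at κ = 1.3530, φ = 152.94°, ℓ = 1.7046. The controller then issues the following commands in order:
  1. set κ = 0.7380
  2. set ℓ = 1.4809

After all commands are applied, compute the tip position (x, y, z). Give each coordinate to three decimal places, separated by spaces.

-0.652 0.333 1.203

initial: κ=1.3530, φ=152.94°, ℓ=1.7046
cmd 1: set κ=0.7380 → (κ,φ,ℓ)=(0.7380,152.94°,1.7046) → tip=(-0.8354,0.4267,1.2893)
cmd 2: set ℓ=1.4809 → (κ,φ,ℓ)=(0.7380,152.94°,1.4809) → tip=(-0.6517,0.3329,1.2032)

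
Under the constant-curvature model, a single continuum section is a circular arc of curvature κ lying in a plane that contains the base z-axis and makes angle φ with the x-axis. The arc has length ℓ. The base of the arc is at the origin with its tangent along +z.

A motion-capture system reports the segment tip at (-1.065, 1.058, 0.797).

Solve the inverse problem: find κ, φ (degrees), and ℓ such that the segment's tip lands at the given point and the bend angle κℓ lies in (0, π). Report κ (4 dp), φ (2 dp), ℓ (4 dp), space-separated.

1.0393 135.19 2.0835

ρ = √(x²+y²) = √(-1.065² + 1.058²) = 1.50120
φ = atan2(y, x) mod 360° = atan2(1.058, -1.065) = 135.1889°
|p|² = ρ² + z² = 1.50120² + 0.797² = 2.88880
κ = 2ρ / |p|² = 2×1.50120 / 2.88880 = 1.03932
θ = 2·atan2(ρ, z) = 2·atan2(1.50120, 0.797) = 2.16546 rad
ℓ = θ/κ = 2.16546/1.03932 = 2.08353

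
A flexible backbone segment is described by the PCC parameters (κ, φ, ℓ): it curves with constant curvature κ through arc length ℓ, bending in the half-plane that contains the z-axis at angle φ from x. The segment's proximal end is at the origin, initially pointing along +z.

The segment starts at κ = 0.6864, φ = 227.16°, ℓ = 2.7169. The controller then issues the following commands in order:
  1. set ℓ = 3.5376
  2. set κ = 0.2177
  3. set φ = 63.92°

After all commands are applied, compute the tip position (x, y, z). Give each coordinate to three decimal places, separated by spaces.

0.570 1.164 3.198

initial: κ=0.6864, φ=227.16°, ℓ=2.7169
cmd 1: set ℓ=3.5376 → (κ,φ,ℓ)=(0.6864,227.16°,3.5376) → tip=(-1.7397,-1.8760,0.9534)
cmd 2: set κ=0.2177 → (κ,φ,ℓ)=(0.2177,227.16°,3.5376) → tip=(-0.8814,-0.9504,3.1981)
cmd 3: set φ=63.92° → (κ,φ,ℓ)=(0.2177,63.92°,3.5376) → tip=(0.5698,1.1642,3.1981)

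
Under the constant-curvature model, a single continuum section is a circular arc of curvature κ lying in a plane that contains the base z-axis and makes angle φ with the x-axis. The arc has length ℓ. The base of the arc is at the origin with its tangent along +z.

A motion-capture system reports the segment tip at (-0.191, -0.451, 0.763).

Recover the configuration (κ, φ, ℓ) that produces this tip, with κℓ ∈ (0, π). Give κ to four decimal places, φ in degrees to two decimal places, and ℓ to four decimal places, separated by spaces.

1.1916 247.05 0.9578

ρ = √(x²+y²) = √(-0.191² + -0.451²) = 0.48978
φ = atan2(y, x) mod 360° = atan2(-0.451, -0.191) = 247.0472°
|p|² = ρ² + z² = 0.48978² + 0.763² = 0.82205
κ = 2ρ / |p|² = 2×0.48978 / 0.82205 = 1.19160
θ = 2·atan2(ρ, z) = 2·atan2(0.48978, 0.763) = 1.14133 rad
ℓ = θ/κ = 1.14133/1.19160 = 0.95782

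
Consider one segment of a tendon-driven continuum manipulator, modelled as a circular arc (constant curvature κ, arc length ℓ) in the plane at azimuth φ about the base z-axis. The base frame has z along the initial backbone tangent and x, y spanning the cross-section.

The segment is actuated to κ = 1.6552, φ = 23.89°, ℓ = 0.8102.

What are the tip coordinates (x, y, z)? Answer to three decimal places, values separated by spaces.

0.427 0.189 0.588

θ = κ·ℓ = 1.6552 × 0.8102 = 1.34104 rad
ρ = (1 − cos θ)/κ = (1 − 0.22774)/1.6552 = 0.46657
z = sin θ / κ = 0.97372/1.6552 = 0.58828
x = ρ cos φ = 0.46657 × cos(23.89°) = 0.42659
y = ρ sin φ = 0.46657 × sin(23.89°) = 0.18895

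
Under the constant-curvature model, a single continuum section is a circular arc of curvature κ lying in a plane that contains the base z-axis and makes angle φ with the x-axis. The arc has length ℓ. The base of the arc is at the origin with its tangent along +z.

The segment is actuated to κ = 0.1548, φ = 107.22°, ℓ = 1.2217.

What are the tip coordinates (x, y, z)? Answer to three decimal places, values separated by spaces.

θ = κ·ℓ = 0.1548 × 1.2217 = 0.18912 rad
ρ = (1 − cos θ)/κ = (1 − 0.98217)/0.1548 = 0.11518
z = sin θ / κ = 0.18799/0.1548 = 1.21443
x = ρ cos φ = 0.11518 × cos(107.22°) = -0.03410
y = ρ sin φ = 0.11518 × sin(107.22°) = 0.11002

-0.034 0.110 1.214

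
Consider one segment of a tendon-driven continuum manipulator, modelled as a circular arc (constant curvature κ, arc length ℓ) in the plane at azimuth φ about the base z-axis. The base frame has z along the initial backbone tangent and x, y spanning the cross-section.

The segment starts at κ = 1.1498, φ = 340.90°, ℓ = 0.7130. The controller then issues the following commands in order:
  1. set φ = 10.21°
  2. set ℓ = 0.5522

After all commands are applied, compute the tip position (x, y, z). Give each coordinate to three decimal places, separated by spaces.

initial: κ=1.1498, φ=340.90°, ℓ=0.7130
cmd 1: set φ=10.21° → (κ,φ,ℓ)=(1.1498,10.21°,0.7130) → tip=(0.2719,0.0490,0.6358)
cmd 2: set ℓ=0.5522 → (κ,φ,ℓ)=(1.1498,10.21°,0.5522) → tip=(0.1668,0.0300,0.5158)

0.167 0.030 0.516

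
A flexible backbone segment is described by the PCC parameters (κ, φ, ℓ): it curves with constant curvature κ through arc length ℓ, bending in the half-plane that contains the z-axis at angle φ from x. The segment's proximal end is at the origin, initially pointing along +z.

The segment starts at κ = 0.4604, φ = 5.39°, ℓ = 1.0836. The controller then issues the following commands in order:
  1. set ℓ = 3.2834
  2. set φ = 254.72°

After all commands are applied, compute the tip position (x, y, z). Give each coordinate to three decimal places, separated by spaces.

initial: κ=0.4604, φ=5.39°, ℓ=1.0836
cmd 1: set ℓ=3.2834 → (κ,φ,ℓ)=(0.4604,5.39°,3.2834) → tip=(2.0347,0.1920,2.1682)
cmd 2: set φ=254.72° → (κ,φ,ℓ)=(0.4604,254.72°,3.2834) → tip=(-0.5386,-1.9714,2.1682)

-0.539 -1.971 2.168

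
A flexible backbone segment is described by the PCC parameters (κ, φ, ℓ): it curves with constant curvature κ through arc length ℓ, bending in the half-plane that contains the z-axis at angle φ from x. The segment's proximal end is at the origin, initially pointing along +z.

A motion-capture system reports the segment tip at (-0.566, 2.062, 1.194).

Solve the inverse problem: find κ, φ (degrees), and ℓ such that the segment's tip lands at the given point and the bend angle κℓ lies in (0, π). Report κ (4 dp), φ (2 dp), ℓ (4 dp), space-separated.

0.7130 105.35 2.9776

ρ = √(x²+y²) = √(-0.566² + 2.062²) = 2.13827
φ = atan2(y, x) mod 360° = atan2(2.062, -0.566) = 105.3491°
|p|² = ρ² + z² = 2.13827² + 1.194² = 5.99784
κ = 2ρ / |p|² = 2×2.13827 / 5.99784 = 0.71301
θ = 2·atan2(ρ, z) = 2·atan2(2.13827, 1.194) = 2.12306 rad
ℓ = θ/κ = 2.12306/0.71301 = 2.97759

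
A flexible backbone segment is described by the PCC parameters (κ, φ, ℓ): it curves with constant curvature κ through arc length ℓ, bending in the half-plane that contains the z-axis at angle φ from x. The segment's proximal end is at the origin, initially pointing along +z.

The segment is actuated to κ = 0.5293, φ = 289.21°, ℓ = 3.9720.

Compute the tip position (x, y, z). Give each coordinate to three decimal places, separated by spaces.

0.937 -2.688 1.629

θ = κ·ℓ = 0.5293 × 3.9720 = 2.10238 rad
ρ = (1 − cos θ)/κ = (1 − -0.50690)/0.5293 = 2.84697
z = sin θ / κ = 0.86201/0.5293 = 1.62858
x = ρ cos φ = 2.84697 × cos(289.21°) = 0.93674
y = ρ sin φ = 2.84697 × sin(289.21°) = -2.68844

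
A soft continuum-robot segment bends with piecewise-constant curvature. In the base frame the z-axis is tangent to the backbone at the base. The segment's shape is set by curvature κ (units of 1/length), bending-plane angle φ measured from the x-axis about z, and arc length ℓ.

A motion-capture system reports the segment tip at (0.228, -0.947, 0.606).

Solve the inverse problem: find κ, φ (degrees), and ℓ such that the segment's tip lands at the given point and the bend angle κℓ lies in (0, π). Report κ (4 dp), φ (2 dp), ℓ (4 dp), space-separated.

ρ = √(x²+y²) = √(0.228² + -0.947²) = 0.97406
φ = atan2(y, x) mod 360° = atan2(-0.947, 0.228) = 283.5369°
|p|² = ρ² + z² = 0.97406² + 0.606² = 1.31603
κ = 2ρ / |p|² = 2×0.97406 / 1.31603 = 1.48030
θ = 2·atan2(ρ, z) = 2·atan2(0.97406, 0.606) = 2.02852 rad
ℓ = θ/κ = 2.02852/1.48030 = 1.37034

1.4803 283.54 1.3703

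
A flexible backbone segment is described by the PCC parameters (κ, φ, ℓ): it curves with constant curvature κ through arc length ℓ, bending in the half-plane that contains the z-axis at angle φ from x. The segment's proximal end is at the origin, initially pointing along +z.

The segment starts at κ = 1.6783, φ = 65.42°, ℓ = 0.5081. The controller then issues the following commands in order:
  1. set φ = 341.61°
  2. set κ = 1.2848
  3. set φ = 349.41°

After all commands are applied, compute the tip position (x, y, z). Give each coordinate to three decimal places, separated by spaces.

initial: κ=1.6783, φ=65.42°, ℓ=0.5081
cmd 1: set φ=341.61° → (κ,φ,ℓ)=(1.6783,341.61°,0.5081) → tip=(0.1934,-0.0643,0.4487)
cmd 2: set κ=1.2848 → (κ,φ,ℓ)=(1.2848,341.61°,0.5081) → tip=(0.1519,-0.0505,0.4728)
cmd 3: set φ=349.41° → (κ,φ,ℓ)=(1.2848,349.41°,0.5081) → tip=(0.1573,-0.0294,0.4728)

0.157 -0.029 0.473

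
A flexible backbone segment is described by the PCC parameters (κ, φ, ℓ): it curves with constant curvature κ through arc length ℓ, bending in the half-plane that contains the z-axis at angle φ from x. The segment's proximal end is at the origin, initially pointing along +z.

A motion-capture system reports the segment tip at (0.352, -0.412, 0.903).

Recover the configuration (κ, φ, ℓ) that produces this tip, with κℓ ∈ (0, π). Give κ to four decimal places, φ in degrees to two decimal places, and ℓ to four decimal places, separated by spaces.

0.9772 310.51 1.1062

ρ = √(x²+y²) = √(0.352² + -0.412²) = 0.54189
φ = atan2(y, x) mod 360° = atan2(-0.412, 0.352) = 310.5095°
|p|² = ρ² + z² = 0.54189² + 0.903² = 1.10906
κ = 2ρ / |p|² = 2×0.54189 / 1.10906 = 0.97721
θ = 2·atan2(ρ, z) = 2·atan2(0.54189, 0.903) = 1.08099 rad
ℓ = θ/κ = 1.08099/0.97721 = 1.10620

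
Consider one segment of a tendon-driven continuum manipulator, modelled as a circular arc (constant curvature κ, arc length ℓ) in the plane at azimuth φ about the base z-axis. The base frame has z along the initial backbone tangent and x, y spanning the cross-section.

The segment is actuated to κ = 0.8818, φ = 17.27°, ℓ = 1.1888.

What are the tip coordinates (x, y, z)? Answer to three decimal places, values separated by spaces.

0.542 0.169 0.983

θ = κ·ℓ = 0.8818 × 1.1888 = 1.04828 rad
ρ = (1 − cos θ)/κ = (1 − 0.49906)/0.8818 = 0.56809
z = sin θ / κ = 0.86657/0.8818 = 0.98273
x = ρ cos φ = 0.56809 × cos(17.27°) = 0.54248
y = ρ sin φ = 0.56809 × sin(17.27°) = 0.16865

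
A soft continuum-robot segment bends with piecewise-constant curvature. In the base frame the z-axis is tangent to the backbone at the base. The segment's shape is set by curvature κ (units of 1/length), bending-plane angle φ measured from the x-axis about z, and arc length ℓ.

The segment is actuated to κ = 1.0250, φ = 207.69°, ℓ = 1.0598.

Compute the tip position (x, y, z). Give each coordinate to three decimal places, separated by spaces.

θ = κ·ℓ = 1.0250 × 1.0598 = 1.08630 rad
ρ = (1 − cos θ)/κ = (1 − 0.46577)/1.0250 = 0.52120
z = sin θ / κ = 0.88491/1.0250 = 0.86332
x = ρ cos φ = 0.52120 × cos(207.69°) = -0.46151
y = ρ sin φ = 0.52120 × sin(207.69°) = -0.24220

-0.462 -0.242 0.863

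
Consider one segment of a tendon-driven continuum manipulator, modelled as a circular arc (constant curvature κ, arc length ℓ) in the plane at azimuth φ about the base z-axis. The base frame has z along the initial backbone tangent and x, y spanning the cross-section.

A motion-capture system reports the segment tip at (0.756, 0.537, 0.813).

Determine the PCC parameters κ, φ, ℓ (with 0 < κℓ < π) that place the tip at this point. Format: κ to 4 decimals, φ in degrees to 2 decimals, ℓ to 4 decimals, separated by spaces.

1.2194 35.39 1.3957

ρ = √(x²+y²) = √(0.756² + 0.537²) = 0.92731
φ = atan2(y, x) mod 360° = atan2(0.537, 0.756) = 35.3868°
|p|² = ρ² + z² = 0.92731² + 0.813² = 1.52087
κ = 2ρ / |p|² = 2×0.92731 / 1.52087 = 1.21944
θ = 2·atan2(ρ, z) = 2·atan2(0.92731, 0.813) = 1.70198 rad
ℓ = θ/κ = 1.70198/1.21944 = 1.39570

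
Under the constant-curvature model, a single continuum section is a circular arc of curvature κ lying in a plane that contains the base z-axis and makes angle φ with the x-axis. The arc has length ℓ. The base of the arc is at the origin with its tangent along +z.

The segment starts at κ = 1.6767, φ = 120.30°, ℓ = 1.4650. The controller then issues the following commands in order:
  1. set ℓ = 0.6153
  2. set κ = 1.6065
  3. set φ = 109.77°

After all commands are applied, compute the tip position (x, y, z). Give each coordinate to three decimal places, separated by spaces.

-0.095 0.264 0.520

initial: κ=1.6767, φ=120.30°, ℓ=1.4650
cmd 1: set ℓ=0.6153 → (κ,φ,ℓ)=(1.6767,120.30°,0.6153) → tip=(-0.1464,0.2506,0.5118)
cmd 2: set κ=1.6065 → (κ,φ,ℓ)=(1.6065,120.30°,0.6153) → tip=(-0.1413,0.2419,0.5199)
cmd 3: set φ=109.77° → (κ,φ,ℓ)=(1.6065,109.77°,0.6153) → tip=(-0.0948,0.2636,0.5199)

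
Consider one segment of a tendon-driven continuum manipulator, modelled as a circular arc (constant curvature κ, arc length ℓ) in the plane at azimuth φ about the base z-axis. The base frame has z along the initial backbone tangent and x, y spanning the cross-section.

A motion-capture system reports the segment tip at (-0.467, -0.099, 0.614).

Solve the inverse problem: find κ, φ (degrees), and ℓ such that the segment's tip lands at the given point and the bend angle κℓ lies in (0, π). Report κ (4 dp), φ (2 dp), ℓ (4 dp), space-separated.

1.5784 191.97 0.8374

ρ = √(x²+y²) = √(-0.467² + -0.099²) = 0.47738
φ = atan2(y, x) mod 360° = atan2(-0.099, -0.467) = 191.9690°
|p|² = ρ² + z² = 0.47738² + 0.614² = 0.60489
κ = 2ρ / |p|² = 2×0.47738 / 0.60489 = 1.57841
θ = 2·atan2(ρ, z) = 2·atan2(0.47738, 0.614) = 1.32173 rad
ℓ = θ/κ = 1.32173/1.57841 = 0.83738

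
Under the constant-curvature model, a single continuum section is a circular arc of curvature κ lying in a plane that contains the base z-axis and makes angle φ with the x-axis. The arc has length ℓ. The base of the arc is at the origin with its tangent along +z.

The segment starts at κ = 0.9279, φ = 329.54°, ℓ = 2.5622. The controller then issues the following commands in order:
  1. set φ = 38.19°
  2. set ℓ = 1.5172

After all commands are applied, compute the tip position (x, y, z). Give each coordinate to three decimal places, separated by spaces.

0.710 0.558 1.063

initial: κ=0.9279, φ=329.54°, ℓ=2.5622
cmd 1: set φ=38.19° → (κ,φ,ℓ)=(0.9279,38.19°,2.5622) → tip=(1.4586,1.1474,0.7457)
cmd 2: set ℓ=1.5172 → (κ,φ,ℓ)=(0.9279,38.19°,1.5172) → tip=(0.7096,0.5582,1.0634)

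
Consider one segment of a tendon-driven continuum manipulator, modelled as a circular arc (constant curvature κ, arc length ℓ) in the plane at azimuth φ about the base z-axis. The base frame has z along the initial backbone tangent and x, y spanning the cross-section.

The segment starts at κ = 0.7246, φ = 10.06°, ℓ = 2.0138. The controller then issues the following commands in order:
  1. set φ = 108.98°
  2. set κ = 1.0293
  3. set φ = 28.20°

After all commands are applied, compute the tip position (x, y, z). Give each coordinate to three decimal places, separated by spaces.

1.268 0.680 0.852

initial: κ=0.7246, φ=10.06°, ℓ=2.0138
cmd 1: set φ=108.98° → (κ,φ,ℓ)=(0.7246,108.98°,2.0138) → tip=(-0.3989,1.1597,1.3715)
cmd 2: set κ=1.0293 → (κ,φ,ℓ)=(1.0293,108.98°,2.0138) → tip=(-0.4680,1.3608,0.8517)
cmd 3: set φ=28.20° → (κ,φ,ℓ)=(1.0293,28.20°,2.0138) → tip=(1.2682,0.6800,0.8517)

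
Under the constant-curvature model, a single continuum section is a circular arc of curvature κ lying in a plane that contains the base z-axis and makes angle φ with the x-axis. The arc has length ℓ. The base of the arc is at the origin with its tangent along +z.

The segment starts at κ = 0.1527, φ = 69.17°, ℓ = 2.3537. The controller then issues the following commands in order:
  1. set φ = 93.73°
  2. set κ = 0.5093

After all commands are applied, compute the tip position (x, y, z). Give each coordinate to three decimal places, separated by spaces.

-0.081 1.247 1.829

initial: κ=0.1527, φ=69.17°, ℓ=2.3537
cmd 1: set φ=93.73° → (κ,φ,ℓ)=(0.1527,93.73°,2.3537) → tip=(-0.0272,0.4176,2.3034)
cmd 2: set κ=0.5093 → (κ,φ,ℓ)=(0.5093,93.73°,2.3537) → tip=(-0.0813,1.2470,1.8291)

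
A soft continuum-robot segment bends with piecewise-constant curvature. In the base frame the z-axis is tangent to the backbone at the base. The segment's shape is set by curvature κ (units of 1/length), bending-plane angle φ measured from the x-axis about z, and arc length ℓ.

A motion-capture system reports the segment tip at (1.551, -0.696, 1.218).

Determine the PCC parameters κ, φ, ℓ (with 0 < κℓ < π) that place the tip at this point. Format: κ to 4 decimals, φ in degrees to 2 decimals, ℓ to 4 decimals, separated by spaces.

ρ = √(x²+y²) = √(1.551² + -0.696²) = 1.70000
φ = atan2(y, x) mod 360° = atan2(-0.696, 1.551) = 335.8322°
|p|² = ρ² + z² = 1.70000² + 1.218² = 4.37354
κ = 2ρ / |p|² = 2×1.70000 / 4.37354 = 0.77740
θ = 2·atan2(ρ, z) = 2·atan2(1.70000, 1.218) = 1.89821 rad
ℓ = θ/κ = 1.89821/0.77740 = 2.44172

0.7774 335.83 2.4417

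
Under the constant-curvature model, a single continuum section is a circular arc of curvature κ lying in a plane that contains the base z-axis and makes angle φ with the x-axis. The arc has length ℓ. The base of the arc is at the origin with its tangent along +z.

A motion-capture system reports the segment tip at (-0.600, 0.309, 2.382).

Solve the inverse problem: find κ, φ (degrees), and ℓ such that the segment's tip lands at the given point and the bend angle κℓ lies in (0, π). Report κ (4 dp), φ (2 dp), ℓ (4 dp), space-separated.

0.2202 152.75 2.5075

ρ = √(x²+y²) = √(-0.600² + 0.309²) = 0.67489
φ = atan2(y, x) mod 360° = atan2(0.309, -0.600) = 152.7515°
|p|² = ρ² + z² = 0.67489² + 2.382² = 6.12941
κ = 2ρ / |p|² = 2×0.67489 / 6.12941 = 0.22021
θ = 2·atan2(ρ, z) = 2·atan2(0.67489, 2.382) = 0.55219 rad
ℓ = θ/κ = 0.55219/0.22021 = 2.50750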